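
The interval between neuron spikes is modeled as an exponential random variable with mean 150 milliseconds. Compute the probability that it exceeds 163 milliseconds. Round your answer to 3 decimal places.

0.337

The rate is λ = 1/150 = 0.00666667 per millisecond.
P(X > 163) = e^(−λ·163) = e^(−1.0867) ≈ 0.337.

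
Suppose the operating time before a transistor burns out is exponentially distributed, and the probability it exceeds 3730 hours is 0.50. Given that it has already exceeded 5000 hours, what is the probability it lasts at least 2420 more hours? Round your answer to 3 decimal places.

0.638

From e^(−λ·3730) = 0.50, λ = −ln(0.50)/3730 = 0.00018583.
Memoryless: P(X > 5000+2420 | X > 5000) = P(X > 2420) = e^(−0.00018583·2420) ≈ 0.638.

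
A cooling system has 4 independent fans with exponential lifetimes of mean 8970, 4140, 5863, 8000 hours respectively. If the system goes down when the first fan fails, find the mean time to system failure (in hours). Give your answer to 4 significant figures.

The first failure time is exponential with rate Σλ_i = 1/8970 + 1/4140 + 1/5863 + 1/8000 = 0.00064859 per hour.
E[min] = 1/Σλ = 1/0.00064859 = 1541.81 hours.

1542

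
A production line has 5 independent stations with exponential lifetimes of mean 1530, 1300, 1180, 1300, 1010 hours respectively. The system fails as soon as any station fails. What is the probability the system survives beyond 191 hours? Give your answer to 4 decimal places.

The first failure time is exponential with rate Σλ_i = 1/1530 + 1/1300 + 1/1180 + 1/1300 + 1/1010 = 0.00402961 per hour.
P(min > 191) = e^(−0.00402961·191) = e^(−0.76966) ≈ 0.4632.

0.4632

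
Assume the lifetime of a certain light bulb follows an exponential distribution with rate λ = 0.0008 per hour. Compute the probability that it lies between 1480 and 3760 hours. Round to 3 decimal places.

P(1480 < X < 3760) = e^(−λ·1480) − e^(−λ·3760) = 0.30605 − 0.04939 ≈ 0.257.

0.257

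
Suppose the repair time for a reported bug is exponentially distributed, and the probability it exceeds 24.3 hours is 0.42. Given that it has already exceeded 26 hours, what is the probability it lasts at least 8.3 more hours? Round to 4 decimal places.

From e^(−λ·24.3) = 0.42, λ = −ln(0.42)/24.3 = 0.0356996.
Memoryless: P(X > 26+8.3 | X > 26) = P(X > 8.3) = e^(−0.0356996·8.3) ≈ 0.7436.

0.7436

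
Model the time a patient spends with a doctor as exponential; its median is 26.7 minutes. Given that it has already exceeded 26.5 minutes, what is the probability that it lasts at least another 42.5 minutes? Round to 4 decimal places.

0.3318

For an exponential, median = ln(2)/λ, so λ = ln 2 / 26.7 = 0.0259606 per minute.
The exponential is memoryless, so the remaining time is again Exp(λ): the condition X > 26.5 is irrelevant.
P(X > 42.5) = e^(−1.1033) ≈ 0.3318.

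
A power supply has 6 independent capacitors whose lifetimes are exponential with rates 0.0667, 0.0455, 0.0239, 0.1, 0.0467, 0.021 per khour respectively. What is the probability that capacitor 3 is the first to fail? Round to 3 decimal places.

0.079

The time to first failure is exponential with rate Σλ = 0.0667 + 0.0455 + 0.0239 + 0.1 + 0.0467 + 0.021 = 0.3038.
P(capacitor 3 first) = λ_3/Σλ = 0.0239/0.3038 ≈ 0.079.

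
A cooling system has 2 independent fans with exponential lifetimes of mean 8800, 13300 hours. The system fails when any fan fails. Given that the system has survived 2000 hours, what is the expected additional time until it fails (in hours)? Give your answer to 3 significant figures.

5300

First-failure rate Σλ = 1/8800 + 1/13300 = 0.000188824.
By memorylessness the expected residual is 1/Σλ = 5295.93 hours, regardless of the 2000 already elapsed.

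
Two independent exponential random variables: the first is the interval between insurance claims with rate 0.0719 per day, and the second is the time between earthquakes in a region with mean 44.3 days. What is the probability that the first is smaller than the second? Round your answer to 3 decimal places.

λ_1 = 0.0719, λ_2 = 1/44.3 = 0.0225734.
For independent exponentials, P(the first < the second) = λ_1/(λ_1+λ_2) = 0.0719/0.0944734 ≈ 0.761.

0.761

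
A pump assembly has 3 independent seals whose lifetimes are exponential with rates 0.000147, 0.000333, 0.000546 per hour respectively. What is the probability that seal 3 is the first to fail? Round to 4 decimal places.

0.5322

The time to first failure is exponential with rate Σλ = 0.000147 + 0.000333 + 0.000546 = 0.001026.
P(seal 3 first) = λ_3/Σλ = 0.000546/0.001026 ≈ 0.5322.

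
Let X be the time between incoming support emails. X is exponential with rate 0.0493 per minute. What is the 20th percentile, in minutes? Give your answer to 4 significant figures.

Set 1 − e^(−λt) = 0.2, so t = −ln(0.8)/λ = 0.22314/0.0493 ≈ 4.52624 minutes.

4.526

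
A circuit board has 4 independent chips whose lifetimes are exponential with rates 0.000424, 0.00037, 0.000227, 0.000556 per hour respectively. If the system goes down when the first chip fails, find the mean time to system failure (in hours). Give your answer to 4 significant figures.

The time to first failure is exponential with rate Σλ = 0.000424 + 0.00037 + 0.000227 + 0.000556 = 0.001577.
E[min] = 1/Σλ = 1/0.001577 = 634.115 hours.

634.1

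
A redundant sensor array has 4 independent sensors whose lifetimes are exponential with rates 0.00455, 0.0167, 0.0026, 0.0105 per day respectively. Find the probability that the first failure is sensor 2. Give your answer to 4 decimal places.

0.4862

The time to first failure is exponential with rate Σλ = 0.00455 + 0.0167 + 0.0026 + 0.0105 = 0.03435.
P(sensor 2 first) = λ_2/Σλ = 0.0167/0.03435 ≈ 0.4862.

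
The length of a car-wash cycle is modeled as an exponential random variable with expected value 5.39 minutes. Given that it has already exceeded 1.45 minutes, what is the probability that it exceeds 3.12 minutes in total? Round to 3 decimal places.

The rate is λ = 1/5.39 = 0.185529 per minute.
P(X > s+t | X > s) = e^(−λ(s+t))/e^(−λs) = e^(−λt), independent of s = 1.45.
P(X > 1.67) = e^(−0.30983) ≈ 0.734.

0.734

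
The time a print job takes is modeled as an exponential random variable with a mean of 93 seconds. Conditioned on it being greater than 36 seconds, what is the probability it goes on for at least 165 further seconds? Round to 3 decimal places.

0.170

The rate is λ = 1/93 = 0.0107527 per second.
The exponential is memoryless, so the remaining time is again Exp(λ): the condition X > 36 is irrelevant.
P(X > 165) = e^(−1.7742) ≈ 0.170.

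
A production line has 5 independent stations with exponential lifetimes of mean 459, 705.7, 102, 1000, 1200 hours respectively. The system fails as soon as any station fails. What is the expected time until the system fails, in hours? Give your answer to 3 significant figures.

The first failure time is exponential with rate Σλ_i = 1/459 + 1/705.7 + 1/102 + 1/1000 + 1/1200 = 0.0152329 per hour.
E[min] = 1/Σλ = 1/0.0152329 = 65.6472 hours.

65.6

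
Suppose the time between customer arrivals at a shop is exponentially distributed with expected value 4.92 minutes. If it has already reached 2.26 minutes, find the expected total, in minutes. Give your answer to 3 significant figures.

The rate is λ = 1/4.92 = 0.203252 per minute.
By memorylessness, E[X | X > 2.26] = 2.26 + 1/λ = 2.26 + 4.92 = 7.18 minutes.

7.18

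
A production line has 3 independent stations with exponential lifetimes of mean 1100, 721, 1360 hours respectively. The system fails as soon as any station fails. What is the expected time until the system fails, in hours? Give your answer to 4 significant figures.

329.9

The first failure time is exponential with rate Σλ_i = 1/1100 + 1/721 + 1/1360 = 0.00303135 per hour.
E[min] = 1/Σλ = 1/0.00303135 = 329.886 hours.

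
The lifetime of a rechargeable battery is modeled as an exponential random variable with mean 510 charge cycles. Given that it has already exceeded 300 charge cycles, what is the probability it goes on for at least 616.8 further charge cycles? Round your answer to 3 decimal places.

0.298

The rate is λ = 1/510 = 0.00196078 per charge cycle.
The exponential is memoryless, so the remaining time is again Exp(λ): the condition X > 300 is irrelevant.
P(X > 616.8) = e^(−1.2094) ≈ 0.298.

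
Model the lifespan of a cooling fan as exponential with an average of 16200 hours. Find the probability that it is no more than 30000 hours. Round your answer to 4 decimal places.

0.8431

The rate is λ = 1/16200 = 0.0000617284 per hour.
P(X ≤ 30000) = 1 − e^(−λ·30000) = 1 − e^(−1.8519) ≈ 0.8431.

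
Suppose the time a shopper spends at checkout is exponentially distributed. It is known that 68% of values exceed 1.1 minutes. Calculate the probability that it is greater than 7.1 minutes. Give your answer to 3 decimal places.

0.083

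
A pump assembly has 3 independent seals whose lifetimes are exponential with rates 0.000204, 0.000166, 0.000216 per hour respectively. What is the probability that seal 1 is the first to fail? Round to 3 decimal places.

0.348

The time to first failure is exponential with rate Σλ = 0.000204 + 0.000166 + 0.000216 = 0.000586.
P(seal 1 first) = λ_1/Σλ = 0.000204/0.000586 ≈ 0.348.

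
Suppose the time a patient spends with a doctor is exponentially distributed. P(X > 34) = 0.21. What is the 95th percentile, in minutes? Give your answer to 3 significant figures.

e^(−λ·34) = 0.21 ⇒ λ = −ln(0.21)/34 = 0.0459014.
95th percentile: 1 − e^(−λt) = 0.95, t = −ln(0.05)/λ = 65.2645 minutes.

65.3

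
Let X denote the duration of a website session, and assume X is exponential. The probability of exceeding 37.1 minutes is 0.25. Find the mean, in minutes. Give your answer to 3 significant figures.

e^(−λ·37.1) = 0.25 ⇒ λ = −ln(0.25)/37.1 = 0.0373664.
Mean = 1/λ = 26.762 minutes.

26.8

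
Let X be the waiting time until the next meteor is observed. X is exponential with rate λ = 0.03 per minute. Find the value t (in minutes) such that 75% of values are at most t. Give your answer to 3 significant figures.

46.2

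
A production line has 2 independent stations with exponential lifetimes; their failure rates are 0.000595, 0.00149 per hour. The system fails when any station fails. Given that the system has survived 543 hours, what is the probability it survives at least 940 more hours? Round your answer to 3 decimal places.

0.141

Time to first failure ~ Exp(Σλ) with Σλ = 0.002085.
By memorylessness, P(T > 543+940 | T > 543) = P(T > 940) = e^(−0.002085·940) ≈ 0.141.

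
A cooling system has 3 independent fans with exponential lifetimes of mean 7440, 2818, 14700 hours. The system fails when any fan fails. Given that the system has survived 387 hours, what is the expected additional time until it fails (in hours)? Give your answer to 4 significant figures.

1794

First-failure rate Σλ = 1/7440 + 1/2818 + 1/14700 = 0.000557297.
By memorylessness the expected residual is 1/Σλ = 1794.37 hours, regardless of the 387 already elapsed.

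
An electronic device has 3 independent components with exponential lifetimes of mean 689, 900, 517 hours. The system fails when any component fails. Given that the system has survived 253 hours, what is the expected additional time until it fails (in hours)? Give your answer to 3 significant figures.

222

First-failure rate Σλ = 1/689 + 1/900 + 1/517 = 0.00449673.
By memorylessness the expected residual is 1/Σλ = 222.384 hours, regardless of the 253 already elapsed.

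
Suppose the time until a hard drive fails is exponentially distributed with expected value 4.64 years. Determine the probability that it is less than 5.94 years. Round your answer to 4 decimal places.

0.7220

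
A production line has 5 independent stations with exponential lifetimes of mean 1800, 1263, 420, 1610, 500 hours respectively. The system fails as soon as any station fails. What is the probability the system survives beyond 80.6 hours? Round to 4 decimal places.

The first failure time is exponential with rate Σλ_i = 1/1800 + 1/1263 + 1/420 + 1/1610 + 1/500 = 0.00634939 per hour.
P(min > 80.6) = e^(−0.00634939·80.6) = e^(−0.51176) ≈ 0.5994.

0.5994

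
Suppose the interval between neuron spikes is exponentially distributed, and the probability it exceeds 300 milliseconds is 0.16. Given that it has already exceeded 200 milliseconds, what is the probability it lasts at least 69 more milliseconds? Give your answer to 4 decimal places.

0.6561

From e^(−λ·300) = 0.16, λ = −ln(0.16)/300 = 0.0061086.
Memoryless: P(X > 200+69 | X > 200) = P(X > 69) = e^(−0.0061086·69) ≈ 0.6561.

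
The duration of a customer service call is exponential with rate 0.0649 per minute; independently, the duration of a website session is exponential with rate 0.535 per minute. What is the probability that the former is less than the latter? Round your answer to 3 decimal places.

0.108

λ_1 = 0.0649, λ_2 = 0.535.
For independent exponentials, P(the former < the latter) = λ_1/(λ_1+λ_2) = 0.0649/0.5999 ≈ 0.108.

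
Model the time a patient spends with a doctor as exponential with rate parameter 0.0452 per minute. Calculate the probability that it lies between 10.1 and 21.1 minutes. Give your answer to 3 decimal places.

0.248

P(10.1 < X < 21.1) = e^(−λ·10.1) − e^(−λ·21.1) = 0.63348 − 0.38531 ≈ 0.248.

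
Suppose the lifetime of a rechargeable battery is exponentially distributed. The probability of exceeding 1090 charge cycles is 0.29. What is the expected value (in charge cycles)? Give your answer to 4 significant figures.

e^(−λ·1090) = 0.29 ⇒ λ = −ln(0.29)/1090 = 0.00113566.
Mean = 1/λ = 880.542 charge cycles.

880.5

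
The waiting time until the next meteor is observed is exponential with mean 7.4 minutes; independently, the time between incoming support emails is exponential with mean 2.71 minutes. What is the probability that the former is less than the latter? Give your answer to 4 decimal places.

0.2681

λ_1 = 1/7.4 = 0.135135, λ_2 = 1/2.71 = 0.369004.
For independent exponentials, P(the former < the latter) = λ_1/(λ_1+λ_2) = 0.135135/0.504139 ≈ 0.2681.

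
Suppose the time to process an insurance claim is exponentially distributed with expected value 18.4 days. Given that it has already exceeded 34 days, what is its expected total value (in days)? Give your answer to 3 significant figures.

52.4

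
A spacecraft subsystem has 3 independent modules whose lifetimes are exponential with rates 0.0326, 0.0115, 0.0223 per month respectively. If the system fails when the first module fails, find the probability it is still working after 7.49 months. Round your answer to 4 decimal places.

0.6081

The time to first failure is exponential with rate Σλ = 0.0326 + 0.0115 + 0.0223 = 0.0664.
P(min > 7.49) = e^(−0.0664·7.49) = e^(−0.49734) ≈ 0.6081.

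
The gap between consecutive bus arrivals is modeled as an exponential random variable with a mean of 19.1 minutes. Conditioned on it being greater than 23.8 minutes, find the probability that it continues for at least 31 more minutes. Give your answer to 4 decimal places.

The rate is λ = 1/19.1 = 0.052356 per minute.
P(X > s+t | X > s) = e^(−λ(s+t))/e^(−λs) = e^(−λt), independent of s = 23.8.
P(X > 31) = e^(−1.623) ≈ 0.1973.

0.1973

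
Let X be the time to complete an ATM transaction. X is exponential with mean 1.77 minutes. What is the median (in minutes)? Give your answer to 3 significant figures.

The rate is λ = 1/1.77 = 0.564972 per minute.
Set 1 − e^(−λt) = 0.5, so t = −ln(0.5)/λ = 0.69315/0.564972 ≈ 1.22687 minutes.

1.23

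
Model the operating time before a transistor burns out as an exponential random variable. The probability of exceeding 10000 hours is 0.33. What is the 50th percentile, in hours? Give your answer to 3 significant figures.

e^(−λ·10000) = 0.33 ⇒ λ = −ln(0.33)/10000 = 0.000110866.
50th percentile: 1 − e^(−λt) = 0.5, t = −ln(0.5)/λ = 6252.1 hours.

6250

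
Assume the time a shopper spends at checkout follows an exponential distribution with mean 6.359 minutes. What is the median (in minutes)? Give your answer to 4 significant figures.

The rate is λ = 1/6.359 = 0.157257 per minute.
Set 1 − e^(−λt) = 0.5, so t = −ln(0.5)/λ = 0.69315/0.157257 ≈ 4.40772 minutes.

4.408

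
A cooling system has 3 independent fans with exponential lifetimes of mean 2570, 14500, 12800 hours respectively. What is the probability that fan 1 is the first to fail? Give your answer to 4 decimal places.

Rates: λ_i = 1/mean_i → 0.000389105, 0.0000689655, 0.000078125; Σλ = 0.000536196.
P(fan 1 first) = λ_1/Σλ = 0.000389105/0.000536196 ≈ 0.7257.

0.7257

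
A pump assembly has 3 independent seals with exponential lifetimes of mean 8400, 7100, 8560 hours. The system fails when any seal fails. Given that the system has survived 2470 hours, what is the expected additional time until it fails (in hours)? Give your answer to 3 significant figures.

2650

First-failure rate Σλ = 1/8400 + 1/7100 + 1/8560 = 0.000376715.
By memorylessness the expected residual is 1/Σλ = 2654.53 hours, regardless of the 2470 already elapsed.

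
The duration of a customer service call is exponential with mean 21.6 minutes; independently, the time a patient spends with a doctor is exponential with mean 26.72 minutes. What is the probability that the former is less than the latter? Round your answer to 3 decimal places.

λ_1 = 1/21.6 = 0.0462963, λ_2 = 1/26.72 = 0.0374251.
For independent exponentials, P(the former < the latter) = λ_1/(λ_1+λ_2) = 0.0462963/0.0837214 ≈ 0.553.

0.553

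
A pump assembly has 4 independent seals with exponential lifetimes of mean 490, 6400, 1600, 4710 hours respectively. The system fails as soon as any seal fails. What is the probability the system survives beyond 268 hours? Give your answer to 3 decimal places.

0.443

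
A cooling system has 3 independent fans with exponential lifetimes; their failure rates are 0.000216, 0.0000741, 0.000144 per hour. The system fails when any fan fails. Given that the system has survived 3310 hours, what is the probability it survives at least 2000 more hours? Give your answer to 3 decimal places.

0.420

Time to first failure ~ Exp(Σλ) with Σλ = 0.0004341.
By memorylessness, P(T > 3310+2000 | T > 3310) = P(T > 2000) = e^(−0.0004341·2000) ≈ 0.420.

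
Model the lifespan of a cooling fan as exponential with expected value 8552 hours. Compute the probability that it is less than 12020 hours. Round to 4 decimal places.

The rate is λ = 1/8552 = 0.000116932 per hour.
P(X ≤ 12020) = 1 − e^(−λ·12020) = 1 − e^(−1.4055) ≈ 0.7548.

0.7548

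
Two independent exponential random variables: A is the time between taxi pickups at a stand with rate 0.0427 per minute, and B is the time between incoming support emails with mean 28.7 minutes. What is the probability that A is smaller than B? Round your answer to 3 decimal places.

0.551

λ_1 = 0.0427, λ_2 = 1/28.7 = 0.0348432.
For independent exponentials, P(A < B) = λ_1/(λ_1+λ_2) = 0.0427/0.0775432 ≈ 0.551.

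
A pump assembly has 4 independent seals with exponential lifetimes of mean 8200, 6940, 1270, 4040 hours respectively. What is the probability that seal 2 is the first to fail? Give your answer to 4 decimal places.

Rates: λ_i = 1/mean_i → 0.000121951, 0.000144092, 0.000787402, 0.000247525; Σλ = 0.00130097.
P(seal 2 first) = λ_2/Σλ = 0.000144092/0.00130097 ≈ 0.1108.

0.1108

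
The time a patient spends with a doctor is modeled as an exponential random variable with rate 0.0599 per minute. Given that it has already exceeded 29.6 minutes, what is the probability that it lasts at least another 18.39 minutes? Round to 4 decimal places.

The exponential is memoryless, so the remaining time is again Exp(λ): the condition X > 29.6 is irrelevant.
P(X > 18.39) = e^(−1.1016) ≈ 0.3324.

0.3324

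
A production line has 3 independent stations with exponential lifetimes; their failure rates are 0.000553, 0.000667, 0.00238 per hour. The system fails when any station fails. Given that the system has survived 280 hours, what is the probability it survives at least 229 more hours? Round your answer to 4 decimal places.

0.4385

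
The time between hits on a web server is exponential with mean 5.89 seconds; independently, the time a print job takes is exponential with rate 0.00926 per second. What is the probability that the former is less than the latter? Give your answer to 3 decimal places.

λ_1 = 1/5.89 = 0.169779, λ_2 = 0.00926.
For independent exponentials, P(the former < the latter) = λ_1/(λ_1+λ_2) = 0.169779/0.179039 ≈ 0.948.

0.948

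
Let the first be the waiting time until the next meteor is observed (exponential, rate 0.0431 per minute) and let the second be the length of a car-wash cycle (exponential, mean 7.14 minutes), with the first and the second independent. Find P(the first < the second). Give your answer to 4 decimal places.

0.2353

λ_1 = 0.0431, λ_2 = 1/7.14 = 0.140056.
For independent exponentials, P(the first < the second) = λ_1/(λ_1+λ_2) = 0.0431/0.183156 ≈ 0.2353.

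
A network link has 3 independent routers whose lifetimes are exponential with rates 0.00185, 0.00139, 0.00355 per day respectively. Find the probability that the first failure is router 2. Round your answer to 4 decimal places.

0.2047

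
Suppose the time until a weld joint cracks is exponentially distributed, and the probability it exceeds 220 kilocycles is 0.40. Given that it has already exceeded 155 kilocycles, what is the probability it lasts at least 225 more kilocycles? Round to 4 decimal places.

0.3918

From e^(−λ·220) = 0.40, λ = −ln(0.40)/220 = 0.00416496.
Memoryless: P(X > 155+225 | X > 155) = P(X > 225) = e^(−0.00416496·225) ≈ 0.3918.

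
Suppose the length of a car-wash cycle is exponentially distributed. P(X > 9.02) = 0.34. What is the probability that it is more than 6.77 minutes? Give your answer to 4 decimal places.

e^(−λ·9.02) = 0.34 ⇒ λ = −ln(0.34)/9.02 = 0.119602.
P(X > 6.77) = e^(−0.119602·6.77) = e^(−0.80971) ≈ 0.4450.

0.4450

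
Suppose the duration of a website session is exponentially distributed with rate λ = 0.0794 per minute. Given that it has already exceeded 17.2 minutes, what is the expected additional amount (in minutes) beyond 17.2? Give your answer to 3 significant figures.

12.6

By memorylessness, the remaining amount past any threshold is again Exp(λ) with mean 1/λ = 12.5945 minutes.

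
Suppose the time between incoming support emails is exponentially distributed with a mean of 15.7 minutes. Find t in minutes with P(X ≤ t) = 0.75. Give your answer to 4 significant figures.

21.76

The rate is λ = 1/15.7 = 0.0636943 per minute.
Set 1 − e^(−λt) = 0.75, so t = −ln(0.25)/λ = 1.3863/0.0636943 ≈ 21.7648 minutes.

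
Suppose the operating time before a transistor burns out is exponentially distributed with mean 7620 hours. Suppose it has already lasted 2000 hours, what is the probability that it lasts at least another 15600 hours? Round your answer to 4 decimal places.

The rate is λ = 1/7620 = 0.000131234 per hour.
The exponential is memoryless, so the remaining time is again Exp(λ): the condition X > 2000 is irrelevant.
P(X > 15600) = e^(−2.0472) ≈ 0.1291.

0.1291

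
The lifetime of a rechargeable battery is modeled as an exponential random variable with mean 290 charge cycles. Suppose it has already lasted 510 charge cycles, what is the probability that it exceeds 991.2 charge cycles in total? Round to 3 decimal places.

The rate is λ = 1/290 = 0.00344828 per charge cycle.
The exponential is memoryless, so the remaining time is again Exp(λ): the condition X > 510 is irrelevant.
P(X > 481.2) = e^(−1.6593) ≈ 0.190.

0.190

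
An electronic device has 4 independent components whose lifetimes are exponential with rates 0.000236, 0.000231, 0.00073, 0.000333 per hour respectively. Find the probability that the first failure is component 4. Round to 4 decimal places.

0.2176

The time to first failure is exponential with rate Σλ = 0.000236 + 0.000231 + 0.00073 + 0.000333 = 0.00153.
P(component 4 first) = λ_4/Σλ = 0.000333/0.00153 ≈ 0.2176.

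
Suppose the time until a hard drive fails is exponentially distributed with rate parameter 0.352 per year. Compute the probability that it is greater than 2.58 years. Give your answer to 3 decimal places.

0.403

P(X > 2.58) = e^(−λ·2.58) = e^(−0.90816) ≈ 0.403.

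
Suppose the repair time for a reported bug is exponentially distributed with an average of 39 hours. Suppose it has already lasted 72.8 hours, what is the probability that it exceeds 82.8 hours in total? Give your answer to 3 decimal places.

0.774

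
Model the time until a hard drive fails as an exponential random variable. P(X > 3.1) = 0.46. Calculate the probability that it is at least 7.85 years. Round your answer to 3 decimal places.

e^(−λ·3.1) = 0.46 ⇒ λ = −ln(0.46)/3.1 = 0.250493.
P(X > 7.85) = e^(−0.250493·7.85) = e^(−1.9664) ≈ 0.140.

0.140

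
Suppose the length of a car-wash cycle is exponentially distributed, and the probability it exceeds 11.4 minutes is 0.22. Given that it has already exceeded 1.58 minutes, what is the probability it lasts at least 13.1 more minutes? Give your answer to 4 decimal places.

From e^(−λ·11.4) = 0.22, λ = −ln(0.22)/11.4 = 0.132818.
Memoryless: P(X > 1.58+13.1 | X > 1.58) = P(X > 13.1) = e^(−0.132818·13.1) ≈ 0.1755.

0.1755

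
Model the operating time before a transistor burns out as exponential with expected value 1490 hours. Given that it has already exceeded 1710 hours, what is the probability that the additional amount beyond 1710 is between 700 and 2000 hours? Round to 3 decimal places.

The rate is λ = 1/1490 = 0.000671141 per hour.
Memoryless: the residual past 1710 is again Exp(λ).
P(700 < residual < 2000) = e^(−λ·700) − e^(−λ·2000) = 0.62513 − 0.26125 ≈ 0.364.

0.364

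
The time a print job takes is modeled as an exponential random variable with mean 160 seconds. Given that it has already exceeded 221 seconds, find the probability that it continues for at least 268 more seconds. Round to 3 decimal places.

The rate is λ = 1/160 = 0.00625 per second.
By the memoryless property, P(X > 221+268 | X > 221) = P(X > 268).
P(X > 268) = e^(−1.675) ≈ 0.187.

0.187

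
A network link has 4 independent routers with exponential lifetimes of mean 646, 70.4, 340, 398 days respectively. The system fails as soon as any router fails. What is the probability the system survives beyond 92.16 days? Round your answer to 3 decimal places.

0.142

The first failure time is exponential with rate Σλ_i = 1/646 + 1/70.4 + 1/340 + 1/398 = 0.0212063 per day.
P(min > 92.16) = e^(−0.0212063·92.16) = e^(−1.9544) ≈ 0.142.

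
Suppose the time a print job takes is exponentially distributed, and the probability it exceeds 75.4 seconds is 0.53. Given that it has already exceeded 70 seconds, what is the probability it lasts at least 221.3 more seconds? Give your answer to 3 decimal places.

0.155

From e^(−λ·75.4) = 0.53, λ = −ln(0.53)/75.4 = 0.00842014.
Memoryless: P(X > 70+221.3 | X > 70) = P(X > 221.3) = e^(−0.00842014·221.3) ≈ 0.155.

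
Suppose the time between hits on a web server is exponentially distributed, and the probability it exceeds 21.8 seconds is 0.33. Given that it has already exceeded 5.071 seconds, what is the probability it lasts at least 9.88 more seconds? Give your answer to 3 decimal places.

0.605

From e^(−λ·21.8) = 0.33, λ = −ln(0.33)/21.8 = 0.0508561.
Memoryless: P(X > 5.071+9.88 | X > 5.071) = P(X > 9.88) = e^(−0.0508561·9.88) ≈ 0.605.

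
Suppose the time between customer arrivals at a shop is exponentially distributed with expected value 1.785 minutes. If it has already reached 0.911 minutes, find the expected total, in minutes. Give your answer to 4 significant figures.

The rate is λ = 1/1.785 = 0.560224 per minute.
By memorylessness, E[X | X > 0.911] = 0.911 + 1/λ = 0.911 + 1.785 = 2.696 minutes.

2.696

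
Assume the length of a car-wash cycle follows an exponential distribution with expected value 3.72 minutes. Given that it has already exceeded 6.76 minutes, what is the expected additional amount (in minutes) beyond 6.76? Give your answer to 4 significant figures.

The rate is λ = 1/3.72 = 0.268817 per minute.
By memorylessness, the remaining amount past any threshold is again Exp(λ) with mean 1/λ = 3.72 minutes.

3.720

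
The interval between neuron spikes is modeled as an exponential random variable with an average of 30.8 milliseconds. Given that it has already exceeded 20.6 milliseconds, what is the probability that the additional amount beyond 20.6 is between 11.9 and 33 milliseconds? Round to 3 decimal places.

0.337

The rate is λ = 1/30.8 = 0.0324675 per millisecond.
Memoryless: the residual past 20.6 is again Exp(λ).
P(11.9 < residual < 33) = e^(−λ·11.9) − e^(−λ·33) = 0.67952 − 0.34252 ≈ 0.337.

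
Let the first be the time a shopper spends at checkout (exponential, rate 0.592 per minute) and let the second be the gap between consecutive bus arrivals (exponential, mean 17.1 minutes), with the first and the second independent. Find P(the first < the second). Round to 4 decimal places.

λ_1 = 0.592, λ_2 = 1/17.1 = 0.0584795.
For independent exponentials, P(the first < the second) = λ_1/(λ_1+λ_2) = 0.592/0.65048 ≈ 0.9101.

0.9101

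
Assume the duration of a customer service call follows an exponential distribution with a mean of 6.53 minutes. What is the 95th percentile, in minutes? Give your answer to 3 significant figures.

19.6

The rate is λ = 1/6.53 = 0.153139 per minute.
Set 1 − e^(−λt) = 0.95, so t = −ln(0.05)/λ = 2.9957/0.153139 ≈ 19.5621 minutes.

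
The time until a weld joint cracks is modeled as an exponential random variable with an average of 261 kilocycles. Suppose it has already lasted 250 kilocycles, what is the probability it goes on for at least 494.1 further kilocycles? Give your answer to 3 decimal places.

The rate is λ = 1/261 = 0.00383142 per kilocycle.
The exponential is memoryless, so the remaining time is again Exp(λ): the condition X > 250 is irrelevant.
P(X > 494.1) = e^(−1.8931) ≈ 0.151.

0.151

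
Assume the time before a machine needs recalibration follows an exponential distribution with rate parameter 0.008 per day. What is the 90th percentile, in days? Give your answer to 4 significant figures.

287.8

Set 1 − e^(−λt) = 0.9, so t = −ln(0.1)/λ = 2.3026/0.008 ≈ 287.823 days.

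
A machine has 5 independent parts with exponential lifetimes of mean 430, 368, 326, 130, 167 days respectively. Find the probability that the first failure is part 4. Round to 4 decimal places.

Rates: λ_i = 1/mean_i → 0.00232558, 0.00271739, 0.00306748, 0.00769231, 0.00598802; Σλ = 0.0217908.
P(part 4 first) = λ_4/Σλ = 0.00769231/0.0217908 ≈ 0.3530.

0.3530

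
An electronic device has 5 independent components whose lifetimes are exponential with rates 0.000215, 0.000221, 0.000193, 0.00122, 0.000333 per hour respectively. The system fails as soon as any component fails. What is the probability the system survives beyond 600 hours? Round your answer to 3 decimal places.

The time to first failure is exponential with rate Σλ = 0.000215 + 0.000221 + 0.000193 + 0.00122 + 0.000333 = 0.002182.
P(min > 600) = e^(−0.002182·600) = e^(−1.3092) ≈ 0.270.

0.270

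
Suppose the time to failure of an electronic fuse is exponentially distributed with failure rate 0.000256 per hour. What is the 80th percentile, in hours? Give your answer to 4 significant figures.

6287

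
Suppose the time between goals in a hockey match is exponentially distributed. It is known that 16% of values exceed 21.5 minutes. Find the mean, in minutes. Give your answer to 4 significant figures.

11.73

e^(−λ·21.5) = 0.16 ⇒ λ = −ln(0.16)/21.5 = 0.0852363.
Mean = 1/λ = 11.7321 minutes.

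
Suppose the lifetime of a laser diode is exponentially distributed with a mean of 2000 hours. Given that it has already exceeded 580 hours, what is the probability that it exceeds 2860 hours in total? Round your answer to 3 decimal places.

The rate is λ = 1/2000 = 0.0005 per hour.
P(X > s+t | X > s) = e^(−λ(s+t))/e^(−λs) = e^(−λt), independent of s = 580.
P(X > 2280) = e^(−1.14) ≈ 0.320.

0.320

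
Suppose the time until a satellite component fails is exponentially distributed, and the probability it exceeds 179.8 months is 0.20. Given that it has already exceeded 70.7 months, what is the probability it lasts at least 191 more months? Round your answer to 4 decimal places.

From e^(−λ·179.8) = 0.20, λ = −ln(0.20)/179.8 = 0.00895127.
Memoryless: P(X > 70.7+191 | X > 70.7) = P(X > 191) = e^(−0.00895127·191) ≈ 0.1809.

0.1809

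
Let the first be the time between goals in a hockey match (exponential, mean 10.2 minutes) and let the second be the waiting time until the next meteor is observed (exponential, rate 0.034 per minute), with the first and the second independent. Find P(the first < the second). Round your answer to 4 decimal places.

0.7425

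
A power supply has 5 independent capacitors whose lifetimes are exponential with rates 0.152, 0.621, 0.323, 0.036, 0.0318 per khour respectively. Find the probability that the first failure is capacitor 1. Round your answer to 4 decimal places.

0.1306

The time to first failure is exponential with rate Σλ = 0.152 + 0.621 + 0.323 + 0.036 + 0.0318 = 1.1638.
P(capacitor 1 first) = λ_1/Σλ = 0.152/1.1638 ≈ 0.1306.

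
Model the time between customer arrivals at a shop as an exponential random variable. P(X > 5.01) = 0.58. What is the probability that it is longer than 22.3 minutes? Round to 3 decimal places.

0.089

e^(−λ·5.01) = 0.58 ⇒ λ = −ln(0.58)/5.01 = 0.108728.
P(X > 22.3) = e^(−0.108728·22.3) = e^(−2.4246) ≈ 0.089.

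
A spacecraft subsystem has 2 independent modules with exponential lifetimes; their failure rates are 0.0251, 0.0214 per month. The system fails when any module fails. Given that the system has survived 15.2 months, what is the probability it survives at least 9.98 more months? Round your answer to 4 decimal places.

0.6287

Time to first failure ~ Exp(Σλ) with Σλ = 0.0465.
By memorylessness, P(T > 15.2+9.98 | T > 15.2) = P(T > 9.98) = e^(−0.0465·9.98) ≈ 0.6287.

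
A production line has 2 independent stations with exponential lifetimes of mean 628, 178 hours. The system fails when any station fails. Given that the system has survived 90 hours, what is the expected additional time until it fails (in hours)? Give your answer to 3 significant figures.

First-failure rate Σλ = 1/628 + 1/178 = 0.00721033.
By memorylessness the expected residual is 1/Σλ = 138.69 hours, regardless of the 90 already elapsed.

139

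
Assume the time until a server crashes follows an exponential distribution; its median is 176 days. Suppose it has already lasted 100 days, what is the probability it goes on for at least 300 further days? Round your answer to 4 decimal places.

0.3068

For an exponential, median = ln(2)/λ, so λ = ln 2 / 176 = 0.00393834 per day.
By the memoryless property, P(X > 100+300 | X > 100) = P(X > 300).
P(X > 300) = e^(−1.1815) ≈ 0.3068.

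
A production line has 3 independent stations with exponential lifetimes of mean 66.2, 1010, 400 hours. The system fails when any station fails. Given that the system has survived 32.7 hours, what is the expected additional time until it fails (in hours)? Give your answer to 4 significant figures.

First-failure rate Σλ = 1/66.2 + 1/1010 + 1/400 = 0.0185958.
By memorylessness the expected residual is 1/Σλ = 53.7755 hours, regardless of the 32.7 already elapsed.

53.78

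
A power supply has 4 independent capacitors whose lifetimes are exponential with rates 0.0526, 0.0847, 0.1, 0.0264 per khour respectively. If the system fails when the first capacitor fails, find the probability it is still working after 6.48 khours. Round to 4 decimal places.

The time to first failure is exponential with rate Σλ = 0.0526 + 0.0847 + 0.1 + 0.0264 = 0.2637.
P(min > 6.48) = e^(−0.2637·6.48) = e^(−1.7088) ≈ 0.1811.

0.1811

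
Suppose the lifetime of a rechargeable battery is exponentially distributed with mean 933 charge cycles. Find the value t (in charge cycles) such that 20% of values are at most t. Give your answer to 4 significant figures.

The rate is λ = 1/933 = 0.00107181 per charge cycle.
Set 1 − e^(−λt) = 0.2, so t = −ln(0.8)/λ = 0.22314/0.00107181 ≈ 208.193 charge cycles.

208.2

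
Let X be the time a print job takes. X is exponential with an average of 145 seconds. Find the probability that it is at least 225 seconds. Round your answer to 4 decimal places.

0.2119

The rate is λ = 1/145 = 0.00689655 per second.
P(X > 225) = e^(−λ·225) = e^(−1.5517) ≈ 0.2119.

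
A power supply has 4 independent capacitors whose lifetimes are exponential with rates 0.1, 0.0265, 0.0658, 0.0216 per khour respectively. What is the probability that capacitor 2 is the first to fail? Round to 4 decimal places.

The time to first failure is exponential with rate Σλ = 0.1 + 0.0265 + 0.0658 + 0.0216 = 0.2139.
P(capacitor 2 first) = λ_2/Σλ = 0.0265/0.2139 ≈ 0.1239.

0.1239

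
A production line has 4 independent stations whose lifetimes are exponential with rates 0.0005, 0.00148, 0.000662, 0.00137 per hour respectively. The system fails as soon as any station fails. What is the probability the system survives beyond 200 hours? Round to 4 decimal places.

0.4483

The time to first failure is exponential with rate Σλ = 0.0005 + 0.00148 + 0.000662 + 0.00137 = 0.004012.
P(min > 200) = e^(−0.004012·200) = e^(−0.8024) ≈ 0.4483.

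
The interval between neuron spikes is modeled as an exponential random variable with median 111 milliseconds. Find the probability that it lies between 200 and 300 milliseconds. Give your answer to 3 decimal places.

0.133

For an exponential, median = ln(2)/λ, so λ = ln 2 / 111 = 0.00624457 per millisecond.
P(200 < X < 300) = e^(−λ·200) − e^(−λ·300) = 0.28682 − 0.15361 ≈ 0.133.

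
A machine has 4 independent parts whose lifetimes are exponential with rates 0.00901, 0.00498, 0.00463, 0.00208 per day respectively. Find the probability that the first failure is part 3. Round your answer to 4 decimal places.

0.2237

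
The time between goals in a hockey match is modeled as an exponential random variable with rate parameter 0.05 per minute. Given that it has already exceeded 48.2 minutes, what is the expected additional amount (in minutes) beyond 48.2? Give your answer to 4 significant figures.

20.00

By memorylessness, the remaining amount past any threshold is again Exp(λ) with mean 1/λ = 20 minutes.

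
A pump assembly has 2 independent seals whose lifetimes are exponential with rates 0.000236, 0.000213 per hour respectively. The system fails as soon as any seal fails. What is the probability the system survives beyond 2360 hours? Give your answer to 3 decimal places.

0.347

The time to first failure is exponential with rate Σλ = 0.000236 + 0.000213 = 0.000449.
P(min > 2360) = e^(−0.000449·2360) = e^(−1.0596) ≈ 0.347.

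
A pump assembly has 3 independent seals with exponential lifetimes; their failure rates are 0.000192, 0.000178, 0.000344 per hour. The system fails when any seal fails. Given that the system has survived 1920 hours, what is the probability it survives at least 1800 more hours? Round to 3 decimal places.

0.277

Time to first failure ~ Exp(Σλ) with Σλ = 0.000714.
By memorylessness, P(T > 1920+1800 | T > 1920) = P(T > 1800) = e^(−0.000714·1800) ≈ 0.277.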